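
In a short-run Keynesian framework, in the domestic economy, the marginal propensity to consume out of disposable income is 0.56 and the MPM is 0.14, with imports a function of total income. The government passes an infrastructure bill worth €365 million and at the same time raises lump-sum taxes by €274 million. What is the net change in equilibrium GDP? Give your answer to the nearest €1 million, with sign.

Expenditure multiplier = 1/(1 − c + m) = 1/(1 − 0.56 + 0.14) = 1/0.58 ≈ 1.724.
ΔG contributes k·ΔG = (+€365 million) / 0.58 ≈ +€629.3 million.
ΔT of +€274 million changes first-round spending by −c·ΔT = −€153.44 million, contributing k·(−c·ΔT) = (−€153.44 million) / 0.58 ≈ −€264.6 million.
Net ΔY = k(ΔG − c·ΔT) = (+€211.56 million) / 0.58 ≈ +€365 million.

+€365 million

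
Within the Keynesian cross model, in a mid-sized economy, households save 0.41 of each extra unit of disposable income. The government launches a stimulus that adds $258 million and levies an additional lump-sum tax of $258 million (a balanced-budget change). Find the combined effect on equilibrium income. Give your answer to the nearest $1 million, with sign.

MPC = 1 − MPS = 1 − 0.41 = 0.59.
Expenditure multiplier = 1/(1 − MPC) = 1/(1 − 0.59) = 1/0.41 ≈ 2.439.
ΔG contributes k·ΔG = (+$258 million) / 0.41 ≈ +$629.3 million.
ΔT of +$258 million changes first-round spending by −c·ΔT = −$152.22 million, contributing k·(−c·ΔT) = (−$152.22 million) / 0.41 ≈ −$371.3 million.
With ΔG = ΔT and no other leakages, the balanced-budget multiplier is 1, so ΔY = ΔG = +$258 million.

+$258 million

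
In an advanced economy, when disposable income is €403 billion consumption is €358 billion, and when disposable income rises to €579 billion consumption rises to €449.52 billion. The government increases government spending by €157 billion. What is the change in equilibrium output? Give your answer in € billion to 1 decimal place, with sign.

+€327.1 billion

MPC = ΔC/ΔYd = (449.52 − 358)/(579 − 403) = 91.52/176 = 0.52.
Expenditure multiplier = 1/(1 − MPC) = 1/(1 − 0.52) = 1/0.48 ≈ 2.083.
ΔY = k × ΔG = (+€157 billion) / 0.48 ≈ +€327.1 billion.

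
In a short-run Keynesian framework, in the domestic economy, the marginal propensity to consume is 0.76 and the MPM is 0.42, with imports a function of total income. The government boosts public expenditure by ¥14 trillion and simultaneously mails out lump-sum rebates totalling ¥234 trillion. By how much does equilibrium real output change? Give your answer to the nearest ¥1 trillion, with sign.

+¥291 trillion

Expenditure multiplier = 1/(1 − c + m) = 1/(1 − 0.76 + 0.42) = 1/0.66 ≈ 1.515.
ΔG contributes k·ΔG = (+¥14 trillion) / 0.66 ≈ +¥21.2 trillion.
ΔT of −¥234 trillion changes first-round spending by −c·ΔT = +¥177.84 trillion, contributing k·(−c·ΔT) = (+¥177.84 trillion) / 0.66 ≈ +¥269.5 trillion.
Net ΔY = k(ΔG − c·ΔT) = (+¥191.84 trillion) / 0.66 ≈ +¥291 trillion.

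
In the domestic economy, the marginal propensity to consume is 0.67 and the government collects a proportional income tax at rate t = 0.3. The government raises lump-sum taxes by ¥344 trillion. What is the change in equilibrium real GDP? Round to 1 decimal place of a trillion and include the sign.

A lump-sum tax change of +¥344 trillion shifts disposable income by −¥344 trillion; first-round consumption changes by −c × ΔT = −0.67 × (+¥344 trillion) = −¥230.48 trillion.
Expenditure multiplier = 1/(1 − c(1−t)) = 1/(1 − 0.67×0.7) = 1/0.531 ≈ 1.883.
The tax multiplier is −c × k ≈ −1.262, so ΔY = k × (−c·ΔT) = (−¥230.48 trillion) / 0.531 ≈ −¥434 trillion.

−¥434.0 trillion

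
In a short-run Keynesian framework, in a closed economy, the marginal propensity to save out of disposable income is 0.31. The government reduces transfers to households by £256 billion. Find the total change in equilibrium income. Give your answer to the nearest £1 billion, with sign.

MPC = 1 − MPS = 1 − 0.31 = 0.69.
The transfer change shifts disposable income by −£256 billion, so first-round consumption changes by c·ΔTR = 0.69 × (−£256 billion) = −£176.64 billion.
Expenditure multiplier = 1/(1 − MPC) = 1/(1 − 0.69) = 1/0.31 ≈ 3.226.
The transfer multiplier is c × k ≈ 2.226, so ΔY = k × (c·ΔTR) = (−£176.64 billion) / 0.31 ≈ −£570 billion.

−£570 billion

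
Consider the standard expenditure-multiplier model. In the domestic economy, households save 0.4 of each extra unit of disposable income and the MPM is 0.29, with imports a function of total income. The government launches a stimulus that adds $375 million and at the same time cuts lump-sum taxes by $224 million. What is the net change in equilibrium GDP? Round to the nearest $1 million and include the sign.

+$738 million

MPC = 1 − MPS = 1 − 0.4 = 0.6.
Expenditure multiplier = 1/(1 − c + m) = 1/(1 − 0.6 + 0.29) = 1/0.69 ≈ 1.449.
ΔG contributes k·ΔG = (+$375 million) / 0.69 ≈ +$543.5 million.
ΔT of −$224 million changes first-round spending by −c·ΔT = +$134.4 million, contributing k·(−c·ΔT) = (+$134.4 million) / 0.69 ≈ +$194.8 million.
Net ΔY = k(ΔG − c·ΔT) = (+$509.4 million) / 0.69 ≈ +$738 million.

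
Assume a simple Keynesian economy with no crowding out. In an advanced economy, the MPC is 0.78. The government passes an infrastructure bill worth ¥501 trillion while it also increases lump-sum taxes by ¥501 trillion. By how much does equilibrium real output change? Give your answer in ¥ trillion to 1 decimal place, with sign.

Expenditure multiplier = 1/(1 − MPC) = 1/(1 − 0.78) = 1/0.22 ≈ 4.545.
ΔG contributes k·ΔG = (+¥501 trillion) / 0.22 ≈ +¥2,277.3 trillion.
ΔT of +¥501 trillion changes first-round spending by −c·ΔT = −¥390.78 trillion, contributing k·(−c·ΔT) = (−¥390.78 trillion) / 0.22 ≈ −¥1,776.3 trillion.
With ΔG = ΔT and no other leakages, the balanced-budget multiplier is 1, so ΔY = ΔG = +¥501 trillion.

+¥501.0 trillion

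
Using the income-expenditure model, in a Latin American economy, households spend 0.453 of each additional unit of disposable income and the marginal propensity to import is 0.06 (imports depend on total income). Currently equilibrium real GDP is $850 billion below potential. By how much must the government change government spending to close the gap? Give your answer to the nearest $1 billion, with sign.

Spending multiplier = 1/(1 − c + m) = 1/(1 − 0.453 + 0.06) = 1/0.607 ≈ 1.647.
Need ΔY = +$850 billion, so ΔG = ΔY/k = (+$850 billion) × 0.607 ≈ +$516 billion.
The government should increase government spending by $516 billion.

+$516 billion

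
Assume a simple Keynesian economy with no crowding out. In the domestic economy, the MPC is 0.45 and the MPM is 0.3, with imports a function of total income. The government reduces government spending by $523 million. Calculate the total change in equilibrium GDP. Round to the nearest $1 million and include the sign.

−$615 million

Expenditure multiplier = 1/(1 − c + m) = 1/(1 − 0.45 + 0.3) = 1/0.85 ≈ 1.176.
ΔY = k × ΔG = (−$523 million) / 0.85 ≈ −$615 million.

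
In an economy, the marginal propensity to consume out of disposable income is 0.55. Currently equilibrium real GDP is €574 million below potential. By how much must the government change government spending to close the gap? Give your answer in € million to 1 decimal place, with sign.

+€258.3 million

Spending multiplier = 1/(1 − MPC) = 1/(1 − 0.55) = 1/0.45 ≈ 2.222.
Need ΔY = +€574 million, so ΔG = ΔY/k = (+€574 million) × 0.45 = +€258.3 million.
The government should increase government spending by €258.3 million.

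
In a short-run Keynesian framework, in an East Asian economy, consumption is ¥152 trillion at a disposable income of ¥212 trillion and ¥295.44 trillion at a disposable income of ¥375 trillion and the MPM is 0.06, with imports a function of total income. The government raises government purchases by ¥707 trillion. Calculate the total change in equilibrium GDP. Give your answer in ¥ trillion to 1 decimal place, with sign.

+¥3,927.8 trillion

MPC = ΔC/ΔYd = (295.44 − 152)/(375 − 212) = 143.44/163 = 0.88.
Expenditure multiplier = 1/(1 − c + m) = 1/(1 − 0.88 + 0.06) = 1/0.18 ≈ 5.556.
ΔY = k × ΔG = (+¥707 trillion) / 0.18 ≈ +¥3,927.8 trillion.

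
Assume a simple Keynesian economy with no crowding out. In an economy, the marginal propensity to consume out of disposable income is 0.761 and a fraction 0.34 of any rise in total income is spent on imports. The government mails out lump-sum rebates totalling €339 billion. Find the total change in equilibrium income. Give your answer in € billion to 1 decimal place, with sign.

+€445.6 billion

A lump-sum tax change of −€339 billion shifts disposable income by +€339 billion; first-round consumption changes by −c × ΔT = −0.761 × (−€339 billion) = +€257.979 billion.
Expenditure multiplier = 1/(1 − c + m) = 1/(1 − 0.761 + 0.34) = 1/0.579 ≈ 1.727.
The tax multiplier is −c × k ≈ −1.314, so ΔY = k × (−c·ΔT) = (+€257.979 billion) / 0.579 ≈ +€445.6 billion.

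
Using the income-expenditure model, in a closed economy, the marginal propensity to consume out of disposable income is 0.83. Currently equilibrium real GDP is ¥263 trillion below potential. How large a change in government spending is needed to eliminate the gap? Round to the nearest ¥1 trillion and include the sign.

+¥45 trillion

Spending multiplier = 1/(1 − MPC) = 1/(1 − 0.83) = 1/0.17 ≈ 5.882.
Need ΔY = +¥263 trillion, so ΔG = ΔY/k = (+¥263 trillion) × 0.17 ≈ +¥45 trillion.
The government should increase government spending by ¥45 trillion.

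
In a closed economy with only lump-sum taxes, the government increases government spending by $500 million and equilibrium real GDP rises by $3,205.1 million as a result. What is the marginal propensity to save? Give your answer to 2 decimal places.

0.16

Implied spending multiplier k = ΔY/ΔG = 3,205.1/500 = 6.4102.
Since k = 1/(1 − MPC), MPC = 1 − 1/k = 1 − ΔG/ΔY = 1 − 500/3,205.1 ≈ 0.84.
MPS = 1 − MPC = 0.16.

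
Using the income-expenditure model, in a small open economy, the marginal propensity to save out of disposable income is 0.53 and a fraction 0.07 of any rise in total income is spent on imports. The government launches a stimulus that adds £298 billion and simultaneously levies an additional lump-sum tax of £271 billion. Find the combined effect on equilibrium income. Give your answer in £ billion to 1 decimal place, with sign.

+£284.4 billion

MPC = 1 − MPS = 1 − 0.53 = 0.47.
Expenditure multiplier = 1/(1 − c + m) = 1/(1 − 0.47 + 0.07) = 1/0.6 ≈ 1.667.
ΔG contributes k·ΔG = (+£298 billion) / 0.6 ≈ +£496.7 billion.
ΔT of +£271 billion changes first-round spending by −c·ΔT = −£127.37 billion, contributing k·(−c·ΔT) = (−£127.37 billion) / 0.6 ≈ −£212.3 billion.
Net ΔY = k(ΔG − c·ΔT) = (+£170.63 billion) / 0.6 ≈ +£284.4 billion.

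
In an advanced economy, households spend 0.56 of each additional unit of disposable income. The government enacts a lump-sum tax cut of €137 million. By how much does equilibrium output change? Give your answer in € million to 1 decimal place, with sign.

+€174.4 million

A lump-sum tax change of −€137 million shifts disposable income by +€137 million; first-round consumption changes by −c × ΔT = −0.56 × (−€137 million) = +€76.72 million.
Expenditure multiplier = 1/(1 − MPC) = 1/(1 − 0.56) = 1/0.44 ≈ 2.273.
The tax multiplier is −c × k ≈ −1.273, so ΔY = k × (−c·ΔT) = (+€76.72 million) / 0.44 ≈ +€174.4 million.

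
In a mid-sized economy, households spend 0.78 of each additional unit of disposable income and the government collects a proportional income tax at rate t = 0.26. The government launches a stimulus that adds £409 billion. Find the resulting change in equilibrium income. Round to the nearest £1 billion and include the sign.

Expenditure multiplier = 1/(1 − c(1−t)) = 1/(1 − 0.78×0.74) = 1/0.4228 ≈ 2.365.
ΔY = k × ΔG = (+£409 billion) / 0.4228 ≈ +£967 billion.

+£967 billion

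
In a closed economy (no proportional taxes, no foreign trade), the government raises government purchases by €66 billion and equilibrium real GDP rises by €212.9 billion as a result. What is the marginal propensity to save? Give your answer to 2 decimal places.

0.31

Implied spending multiplier k = ΔY/ΔG = 212.9/66 ≈ 3.2258.
Since k = 1/(1 − MPC), MPC = 1 − 1/k = 1 − ΔG/ΔY = 1 − 66/212.9 ≈ 0.69.
MPS = 1 − MPC = 0.31.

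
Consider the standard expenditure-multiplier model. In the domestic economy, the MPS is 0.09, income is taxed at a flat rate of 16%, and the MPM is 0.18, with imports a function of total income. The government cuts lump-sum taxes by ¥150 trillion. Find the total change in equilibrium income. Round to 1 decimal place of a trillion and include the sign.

+¥328.4 trillion

MPC = 1 − MPS = 1 − 0.09 = 0.91.
A lump-sum tax change of −¥150 trillion shifts disposable income by +¥150 trillion; first-round consumption changes by −c × ΔT = −0.91 × (−¥150 trillion) = +¥136.5 trillion.
Expenditure multiplier = 1/(1 − c(1−t) + m) = 1/(1 − 0.91×0.84 + 0.18) = 1/0.4156 ≈ 2.406.
The tax multiplier is −c × k ≈ −2.19, so ΔY = k × (−c·ΔT) = (+¥136.5 trillion) / 0.4156 ≈ +¥328.4 trillion.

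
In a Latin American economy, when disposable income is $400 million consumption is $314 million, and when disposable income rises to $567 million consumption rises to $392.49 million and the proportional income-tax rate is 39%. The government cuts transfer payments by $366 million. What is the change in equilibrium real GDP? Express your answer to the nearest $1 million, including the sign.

MPC = ΔC/ΔYd = (392.49 − 314)/(567 − 400) = 78.49/167 = 0.47.
The transfer change shifts disposable income by −$366 million, so first-round consumption changes by c·ΔTR = 0.47 × (−$366 million) = −$172.02 million.
Expenditure multiplier = 1/(1 − c(1−t)) = 1/(1 − 0.47×0.61) = 1/0.7133 ≈ 1.402.
The transfer multiplier is c × k ≈ 0.659, so ΔY = k × (c·ΔTR) = (−$172.02 million) / 0.7133 ≈ −$241 million.

−$241 million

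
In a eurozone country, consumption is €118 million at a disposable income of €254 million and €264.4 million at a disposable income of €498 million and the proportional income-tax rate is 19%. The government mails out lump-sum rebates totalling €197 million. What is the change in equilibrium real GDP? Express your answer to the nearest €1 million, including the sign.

MPC = ΔC/ΔYd = (264.4 − 118)/(498 − 254) = 146.4/244 = 0.6.
A lump-sum tax change of −€197 million shifts disposable income by +€197 million; first-round consumption changes by −c × ΔT = −0.6 × (−€197 million) = +€118.2 million.
Expenditure multiplier = 1/(1 − c(1−t)) = 1/(1 − 0.6×0.81) = 1/0.514 ≈ 1.946.
The tax multiplier is −c × k ≈ −1.167, so ΔY = k × (−c·ΔT) = (+€118.2 million) / 0.514 ≈ +€230 million.

+€230 million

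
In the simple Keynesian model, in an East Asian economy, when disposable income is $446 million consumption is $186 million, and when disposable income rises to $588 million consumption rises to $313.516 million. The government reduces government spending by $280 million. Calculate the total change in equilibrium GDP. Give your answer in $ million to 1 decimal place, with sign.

MPC = ΔC/ΔYd = (313.516 − 186)/(588 − 446) = 127.516/142 = 0.898.
Spending multiplier = 1/(1 − MPC) = 1/(1 − 0.898) = 1/0.102 ≈ 9.804.
ΔY = k × ΔG = (−$280 million) / 0.102 ≈ −$2,745.1 million.

−$2,745.1 million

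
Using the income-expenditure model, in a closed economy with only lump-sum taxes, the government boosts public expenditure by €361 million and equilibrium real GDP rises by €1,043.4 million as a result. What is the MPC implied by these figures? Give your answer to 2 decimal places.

Implied spending multiplier k = ΔY/ΔG = 1,043.4/361 ≈ 2.8903.
Since k = 1/(1 − MPC), MPC = 1 − 1/k = 1 − ΔG/ΔY = 1 − 361/1,043.4 ≈ 0.65.

0.65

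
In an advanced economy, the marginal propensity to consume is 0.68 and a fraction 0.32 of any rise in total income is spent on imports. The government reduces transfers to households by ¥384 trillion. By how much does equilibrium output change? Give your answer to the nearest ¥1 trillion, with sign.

The transfer change shifts disposable income by −¥384 trillion, so first-round consumption changes by c·ΔTR = 0.68 × (−¥384 trillion) = −¥261.12 trillion.
Expenditure multiplier = 1/(1 − c + m) = 1/(1 − 0.68 + 0.32) = 1/0.64 ≈ 1.563.
The transfer multiplier is c × k ≈ 1.063, so ΔY = k × (c·ΔTR) = (−¥261.12 trillion) / 0.64 = −¥408 trillion.

−¥408 trillion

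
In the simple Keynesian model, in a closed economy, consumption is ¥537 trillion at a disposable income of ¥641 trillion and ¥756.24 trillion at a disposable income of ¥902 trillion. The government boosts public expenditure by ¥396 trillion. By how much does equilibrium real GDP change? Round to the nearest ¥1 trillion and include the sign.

MPC = ΔC/ΔYd = (756.24 − 537)/(902 − 641) = 219.24/261 = 0.84.
Expenditure multiplier = 1/(1 − MPC) = 1/(1 − 0.84) = 1/0.16 = 6.25.
ΔY = k × ΔG = (+¥396 trillion) / 0.16 = +¥2,475 trillion.

+¥2,475 trillion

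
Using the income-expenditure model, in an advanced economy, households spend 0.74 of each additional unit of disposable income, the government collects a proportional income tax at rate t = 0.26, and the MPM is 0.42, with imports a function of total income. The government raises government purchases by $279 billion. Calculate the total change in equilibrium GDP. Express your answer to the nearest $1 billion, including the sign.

Government-spending multiplier = 1/(1 − c(1−t) + m) = 1/(1 − 0.74×0.74 + 0.42) = 1/0.8724 ≈ 1.146.
ΔY = k × ΔG = (+$279 billion) / 0.8724 ≈ +$320 billion.

+$320 billion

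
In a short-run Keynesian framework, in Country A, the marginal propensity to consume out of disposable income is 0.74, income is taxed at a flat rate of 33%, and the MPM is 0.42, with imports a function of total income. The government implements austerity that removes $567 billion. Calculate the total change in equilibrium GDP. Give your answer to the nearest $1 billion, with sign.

−$614 billion

Spending multiplier = 1/(1 − c(1−t) + m) = 1/(1 − 0.74×0.67 + 0.42) = 1/0.9242 ≈ 1.082.
ΔY = k × ΔG = (−$567 billion) / 0.9242 ≈ −$614 billion.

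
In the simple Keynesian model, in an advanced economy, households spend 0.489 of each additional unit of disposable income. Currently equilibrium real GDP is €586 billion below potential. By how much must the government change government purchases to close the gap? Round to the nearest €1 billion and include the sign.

Spending multiplier = 1/(1 − MPC) = 1/(1 − 0.489) = 1/0.511 ≈ 1.957.
Need ΔY = +€586 billion, so ΔG = ΔY/k = (+€586 billion) × 0.511 ≈ +€299 billion.
The government should increase government purchases by €299 billion.

+€299 billion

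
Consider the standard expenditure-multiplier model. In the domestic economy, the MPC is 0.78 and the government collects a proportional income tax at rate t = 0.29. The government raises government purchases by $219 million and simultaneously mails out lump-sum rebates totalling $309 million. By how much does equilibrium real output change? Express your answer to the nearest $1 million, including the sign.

Expenditure multiplier = 1/(1 − c(1−t)) = 1/(1 − 0.78×0.71) = 1/0.4462 ≈ 2.241.
ΔG contributes k·ΔG = (+$219 million) / 0.4462 ≈ +$490.8 million.
ΔT of −$309 million changes first-round spending by −c·ΔT = +$241.02 million, contributing k·(−c·ΔT) = (+$241.02 million) / 0.4462 ≈ +$540.2 million.
Net ΔY = k(ΔG − c·ΔT) = (+$460.02 million) / 0.4462 ≈ +$1,031 million.

+$1,031 million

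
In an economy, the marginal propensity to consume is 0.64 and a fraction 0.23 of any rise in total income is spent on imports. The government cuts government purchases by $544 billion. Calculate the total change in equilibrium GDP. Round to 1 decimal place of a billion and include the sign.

−$922.0 billion

Spending multiplier = 1/(1 − c + m) = 1/(1 − 0.64 + 0.23) = 1/0.59 ≈ 1.695.
ΔY = k × ΔG = (−$544 billion) / 0.59 ≈ −$922 billion.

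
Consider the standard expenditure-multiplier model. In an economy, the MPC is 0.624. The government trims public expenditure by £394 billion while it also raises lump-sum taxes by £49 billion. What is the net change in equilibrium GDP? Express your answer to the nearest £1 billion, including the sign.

Expenditure multiplier = 1/(1 − MPC) = 1/(1 − 0.624) = 1/0.376 ≈ 2.66.
ΔG contributes k·ΔG = (−£394 billion) / 0.376 ≈ −£1,047.9 billion.
ΔT of +£49 billion changes first-round spending by −c·ΔT = −£30.576 billion, contributing k·(−c·ΔT) = (−£30.576 billion) / 0.376 ≈ −£81.3 billion.
Net ΔY = k(ΔG − c·ΔT) = (−£424.576 billion) / 0.376 ≈ −£1,129 billion.

−£1,129 billion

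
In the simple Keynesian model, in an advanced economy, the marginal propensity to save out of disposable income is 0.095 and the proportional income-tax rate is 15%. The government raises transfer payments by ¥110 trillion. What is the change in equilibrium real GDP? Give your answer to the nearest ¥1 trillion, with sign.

MPC = 1 − MPS = 1 − 0.095 = 0.905.
The transfer change shifts disposable income by +¥110 trillion, so first-round consumption changes by c·ΔTR = 0.905 × (+¥110 trillion) = +¥99.55 trillion.
Expenditure multiplier = 1/(1 − c(1−t)) = 1/(1 − 0.905×0.85) = 1/0.23075 ≈ 4.334.
The transfer multiplier is c × k ≈ 3.922, so ΔY = k × (c·ΔTR) = (+¥99.55 trillion) / 0.23075 ≈ +¥431 trillion.

+¥431 trillion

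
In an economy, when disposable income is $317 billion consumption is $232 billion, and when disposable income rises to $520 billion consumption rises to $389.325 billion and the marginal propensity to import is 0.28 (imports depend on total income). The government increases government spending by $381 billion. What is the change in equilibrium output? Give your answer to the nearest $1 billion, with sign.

MPC = ΔC/ΔYd = (389.325 − 232)/(520 − 317) = 157.325/203 = 0.775.
Government-spending multiplier = 1/(1 − c + m) = 1/(1 − 0.775 + 0.28) = 1/0.505 ≈ 1.98.
ΔY = k × ΔG = (+$381 billion) / 0.505 ≈ +$754 billion.

+$754 billion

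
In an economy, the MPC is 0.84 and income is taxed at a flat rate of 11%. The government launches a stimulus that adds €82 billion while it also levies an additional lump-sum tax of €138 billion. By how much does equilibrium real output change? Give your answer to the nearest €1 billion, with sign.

Expenditure multiplier = 1/(1 − c(1−t)) = 1/(1 − 0.84×0.89) = 1/0.2524 ≈ 3.962.
ΔG contributes k·ΔG = (+€82 billion) / 0.2524 ≈ +€324.9 billion.
ΔT of +€138 billion changes first-round spending by −c·ΔT = −€115.92 billion, contributing k·(−c·ΔT) = (−€115.92 billion) / 0.2524 ≈ −€459.3 billion.
Net ΔY = k(ΔG − c·ΔT) = (−€33.92 billion) / 0.2524 ≈ −€134 billion.

−€134 billion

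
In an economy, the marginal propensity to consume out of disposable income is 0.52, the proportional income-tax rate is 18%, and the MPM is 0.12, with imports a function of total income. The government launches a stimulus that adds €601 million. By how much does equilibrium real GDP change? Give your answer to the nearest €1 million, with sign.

+€866 million

Government-spending multiplier = 1/(1 − c(1−t) + m) = 1/(1 − 0.52×0.82 + 0.12) = 1/0.6936 ≈ 1.442.
ΔY = k × ΔG = (+€601 million) / 0.6936 ≈ +€866 million.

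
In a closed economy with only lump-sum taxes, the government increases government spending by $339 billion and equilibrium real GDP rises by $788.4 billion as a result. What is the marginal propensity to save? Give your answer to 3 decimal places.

Implied spending multiplier k = ΔY/ΔG = 788.4/339 ≈ 2.3257.
Since k = 1/(1 − MPC), MPC = 1 − 1/k = 1 − ΔG/ΔY = 1 − 339/788.4 ≈ 0.570.
MPS = 1 − MPC = 0.430.

0.430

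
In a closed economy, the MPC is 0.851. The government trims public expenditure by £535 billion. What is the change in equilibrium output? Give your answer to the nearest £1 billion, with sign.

Government-spending multiplier = 1/(1 − MPC) = 1/(1 − 0.851) = 1/0.149 ≈ 6.711.
ΔY = k × ΔG = (−£535 billion) / 0.149 ≈ −£3,591 billion.

−£3,591 billion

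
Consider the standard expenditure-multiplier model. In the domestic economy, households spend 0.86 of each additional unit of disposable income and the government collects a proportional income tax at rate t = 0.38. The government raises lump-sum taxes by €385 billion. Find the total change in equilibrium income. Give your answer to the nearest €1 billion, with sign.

−€709 billion

A lump-sum tax change of +€385 billion shifts disposable income by −€385 billion; first-round consumption changes by −c × ΔT = −0.86 × (+€385 billion) = −€331.1 billion.
Expenditure multiplier = 1/(1 − c(1−t)) = 1/(1 − 0.86×0.62) = 1/0.4668 ≈ 2.142.
The tax multiplier is −c × k ≈ −1.842, so ΔY = k × (−c·ΔT) = (−€331.1 billion) / 0.4668 ≈ −€709 billion.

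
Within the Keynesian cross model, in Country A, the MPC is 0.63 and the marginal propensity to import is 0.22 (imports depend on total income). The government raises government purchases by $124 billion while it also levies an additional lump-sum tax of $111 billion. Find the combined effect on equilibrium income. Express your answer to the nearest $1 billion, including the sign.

Expenditure multiplier = 1/(1 − c + m) = 1/(1 − 0.63 + 0.22) = 1/0.59 ≈ 1.695.
ΔG contributes k·ΔG = (+$124 billion) / 0.59 ≈ +$210.2 billion.
ΔT of +$111 billion changes first-round spending by −c·ΔT = −$69.93 billion, contributing k·(−c·ΔT) = (−$69.93 billion) / 0.59 ≈ −$118.5 billion.
Net ΔY = k(ΔG − c·ΔT) = (+$54.07 billion) / 0.59 ≈ +$92 billion.

+$92 billion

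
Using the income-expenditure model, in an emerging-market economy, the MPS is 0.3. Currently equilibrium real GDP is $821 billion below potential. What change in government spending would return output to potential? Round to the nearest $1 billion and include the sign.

+$246 billion

MPC = 1 − MPS = 1 − 0.3 = 0.7.
Spending multiplier = 1/(1 − MPC) = 1/(1 − 0.7) = 1/0.3 ≈ 3.333.
Need ΔY = +$821 billion, so ΔG = ΔY/k = (+$821 billion) × 0.3 ≈ +$246 billion.
The government should increase government spending by $246 billion.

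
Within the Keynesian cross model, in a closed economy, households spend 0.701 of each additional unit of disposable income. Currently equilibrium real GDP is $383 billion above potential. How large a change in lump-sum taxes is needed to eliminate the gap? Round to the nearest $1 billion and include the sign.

+$163 billion

Spending multiplier = 1/(1 − MPC) = 1/(1 − 0.701) = 1/0.299 ≈ 3.344.
Tax multiplier = −c·k = −0.701/0.299 ≈ −2.344. Need ΔY = −$383 billion, so ΔT = ΔY/(−c·k) = −(−$383 billion) × 0.299 / 0.701 ≈ +$163 billion.
The government should raise lump-sum taxes by $163 billion.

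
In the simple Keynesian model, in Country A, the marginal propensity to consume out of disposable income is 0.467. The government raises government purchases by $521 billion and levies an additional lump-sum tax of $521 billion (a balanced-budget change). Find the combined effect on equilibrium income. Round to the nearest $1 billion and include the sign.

Expenditure multiplier = 1/(1 − MPC) = 1/(1 − 0.467) = 1/0.533 ≈ 1.876.
ΔG contributes k·ΔG = (+$521 billion) / 0.533 ≈ +$977.5 billion.
ΔT of +$521 billion changes first-round spending by −c·ΔT = −$243.307 billion, contributing k·(−c·ΔT) = (−$243.307 billion) / 0.533 ≈ −$456.5 billion.
With ΔG = ΔT and no other leakages, the balanced-budget multiplier is 1, so ΔY = ΔG = +$521 billion.

+$521 billion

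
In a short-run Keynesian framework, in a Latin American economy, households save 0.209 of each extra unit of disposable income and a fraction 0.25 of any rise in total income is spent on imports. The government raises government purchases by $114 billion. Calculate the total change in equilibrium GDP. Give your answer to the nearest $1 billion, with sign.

MPC = 1 − MPS = 1 − 0.209 = 0.791.
Expenditure multiplier = 1/(1 − c + m) = 1/(1 − 0.791 + 0.25) = 1/0.459 ≈ 2.179.
ΔY = k × ΔG = (+$114 billion) / 0.459 ≈ +$248 billion.

+$248 billion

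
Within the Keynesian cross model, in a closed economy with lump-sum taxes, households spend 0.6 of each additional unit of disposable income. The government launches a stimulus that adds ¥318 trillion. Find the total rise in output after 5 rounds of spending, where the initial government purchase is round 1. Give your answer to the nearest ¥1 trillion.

Round 1 adds ΔG = ¥318 trillion; each later round is MPC = 0.6 times the previous.
After 5 rounds: 318 + 190.8 + 114.48 + 68.688 + 41.2128 = ΔG·(1 − c^5)/(1 − c) = 318 × (1 − 0.07776)/0.4 ≈ ¥733 trillion.

¥733 trillion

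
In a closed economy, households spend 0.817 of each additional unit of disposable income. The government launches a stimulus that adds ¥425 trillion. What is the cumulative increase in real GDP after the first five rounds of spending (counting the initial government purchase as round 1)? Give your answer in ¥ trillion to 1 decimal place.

¥1,477.0 trillion

Round 1 adds ΔG = ¥425 trillion; each later round is MPC = 0.817 times the previous.
After 5 rounds: 425 + 347.225 + 283.682825 + 231.768868025 + 189.355165176425 = ΔG·(1 − c^5)/(1 − c) = 425 × (1 − 0.364007458703857)/0.183 ≈ ¥1,477 trillion.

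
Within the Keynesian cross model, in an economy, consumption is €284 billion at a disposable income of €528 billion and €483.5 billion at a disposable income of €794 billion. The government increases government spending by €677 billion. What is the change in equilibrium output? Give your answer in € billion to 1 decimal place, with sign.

+€2,708.0 billion

MPC = ΔC/ΔYd = (483.5 − 284)/(794 − 528) = 199.5/266 = 0.75.
Expenditure multiplier = 1/(1 − MPC) = 1/(1 − 0.75) = 1/0.25 = 4.
ΔY = k × ΔG = (+€677 billion) / 0.25 = +€2,708 billion.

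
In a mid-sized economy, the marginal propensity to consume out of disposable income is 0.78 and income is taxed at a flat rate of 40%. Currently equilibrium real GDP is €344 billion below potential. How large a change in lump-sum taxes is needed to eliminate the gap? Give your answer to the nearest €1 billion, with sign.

Spending multiplier = 1/(1 − c(1−t)) = 1/(1 − 0.78×0.6) = 1/0.532 ≈ 1.88.
Tax multiplier = −c·k = −0.78/0.532 ≈ −1.466. Need ΔY = +€344 billion, so ΔT = ΔY/(−c·k) = −(+€344 billion) × 0.532 / 0.78 ≈ −€235 billion.
The government should cut lump-sum taxes by €235 billion.

−€235 billion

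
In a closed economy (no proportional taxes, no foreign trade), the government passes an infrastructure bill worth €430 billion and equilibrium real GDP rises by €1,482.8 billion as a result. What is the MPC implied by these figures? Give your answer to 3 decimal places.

Implied spending multiplier k = ΔY/ΔG = 1,482.8/430 ≈ 3.4484.
Since k = 1/(1 − MPC), MPC = 1 − 1/k = 1 − ΔG/ΔY = 1 − 430/1,482.8 ≈ 0.710.

0.710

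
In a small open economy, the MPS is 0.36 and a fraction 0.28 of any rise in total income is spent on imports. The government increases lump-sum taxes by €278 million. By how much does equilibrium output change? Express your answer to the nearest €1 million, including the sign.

−€278 million

MPC = 1 − MPS = 1 − 0.36 = 0.64.
A lump-sum tax change of +€278 million shifts disposable income by −€278 million; first-round consumption changes by −c × ΔT = −0.64 × (+€278 million) = −€177.92 million.
Expenditure multiplier = 1/(1 − c + m) = 1/(1 − 0.64 + 0.28) = 1/0.64 ≈ 1.563.
The tax multiplier is −c × k = −1, so ΔY = k × (−c·ΔT) = (−€177.92 million) / 0.64 = −€278 million.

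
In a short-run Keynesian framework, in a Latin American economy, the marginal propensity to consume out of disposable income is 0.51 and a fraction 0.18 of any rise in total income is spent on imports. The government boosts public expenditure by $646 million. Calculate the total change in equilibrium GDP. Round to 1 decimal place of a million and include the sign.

Spending multiplier = 1/(1 − c + m) = 1/(1 − 0.51 + 0.18) = 1/0.67 ≈ 1.493.
ΔY = k × ΔG = (+$646 million) / 0.67 ≈ +$964.2 million.

+$964.2 million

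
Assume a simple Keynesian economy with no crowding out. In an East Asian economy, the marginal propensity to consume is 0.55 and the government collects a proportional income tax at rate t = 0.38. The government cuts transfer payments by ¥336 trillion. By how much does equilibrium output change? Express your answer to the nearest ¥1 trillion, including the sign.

The transfer change shifts disposable income by −¥336 trillion, so first-round consumption changes by c·ΔTR = 0.55 × (−¥336 trillion) = −¥184.8 trillion.
Expenditure multiplier = 1/(1 − c(1−t)) = 1/(1 − 0.55×0.62) = 1/0.659 ≈ 1.517.
The transfer multiplier is c × k ≈ 0.835, so ΔY = k × (c·ΔTR) = (−¥184.8 trillion) / 0.659 ≈ −¥280 trillion.

−¥280 trillion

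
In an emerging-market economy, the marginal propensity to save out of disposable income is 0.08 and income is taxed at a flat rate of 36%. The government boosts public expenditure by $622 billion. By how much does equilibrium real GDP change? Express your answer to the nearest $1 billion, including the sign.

+$1,513 billion

MPC = 1 − MPS = 1 − 0.08 = 0.92.
Government-spending multiplier = 1/(1 − c(1−t)) = 1/(1 − 0.92×0.64) = 1/0.4112 ≈ 2.432.
ΔY = k × ΔG = (+$622 billion) / 0.4112 ≈ +$1,513 billion.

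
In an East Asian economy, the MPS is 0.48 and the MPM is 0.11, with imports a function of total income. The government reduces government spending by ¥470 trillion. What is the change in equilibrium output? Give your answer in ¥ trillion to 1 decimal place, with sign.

−¥796.6 trillion

MPC = 1 − MPS = 1 − 0.48 = 0.52.
Spending multiplier = 1/(1 − c + m) = 1/(1 − 0.52 + 0.11) = 1/0.59 ≈ 1.695.
ΔY = k × ΔG = (−¥470 trillion) / 0.59 ≈ −¥796.6 trillion.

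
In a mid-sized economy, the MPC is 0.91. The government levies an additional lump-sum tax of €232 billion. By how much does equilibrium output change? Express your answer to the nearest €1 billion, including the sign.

A lump-sum tax change of +€232 billion shifts disposable income by −€232 billion; first-round consumption changes by −c × ΔT = −0.91 × (+€232 billion) = −€211.12 billion.
Expenditure multiplier = 1/(1 − MPC) = 1/(1 − 0.91) = 1/0.09 ≈ 11.111.
The tax multiplier is −c × k ≈ −10.111, so ΔY = k × (−c·ΔT) = (−€211.12 billion) / 0.09 ≈ −€2,346 billion.

−€2,346 billion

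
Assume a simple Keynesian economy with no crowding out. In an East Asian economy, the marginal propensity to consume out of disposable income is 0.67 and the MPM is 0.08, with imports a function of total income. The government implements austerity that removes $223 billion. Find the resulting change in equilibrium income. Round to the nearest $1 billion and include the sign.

Government-spending multiplier = 1/(1 − c + m) = 1/(1 − 0.67 + 0.08) = 1/0.41 ≈ 2.439.
ΔY = k × ΔG = (−$223 billion) / 0.41 ≈ −$544 billion.

−$544 billion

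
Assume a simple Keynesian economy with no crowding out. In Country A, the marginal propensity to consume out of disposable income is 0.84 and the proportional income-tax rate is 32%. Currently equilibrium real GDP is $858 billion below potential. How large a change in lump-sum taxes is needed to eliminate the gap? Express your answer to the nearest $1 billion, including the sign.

Spending multiplier = 1/(1 − c(1−t)) = 1/(1 − 0.84×0.68) = 1/0.4288 ≈ 2.332.
Tax multiplier = −c·k = −0.84/0.4288 ≈ −1.959. Need ΔY = +$858 billion, so ΔT = ΔY/(−c·k) = −(+$858 billion) × 0.4288 / 0.84 ≈ −$438 billion.
The government should cut lump-sum taxes by $438 billion.

−$438 billion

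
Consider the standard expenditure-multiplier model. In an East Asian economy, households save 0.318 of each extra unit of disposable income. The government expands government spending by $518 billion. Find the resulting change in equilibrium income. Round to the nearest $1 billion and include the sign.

MPC = 1 − MPS = 1 − 0.318 = 0.682.
Spending multiplier = 1/(1 − MPC) = 1/(1 − 0.682) = 1/0.318 ≈ 3.145.
ΔY = k × ΔG = (+$518 billion) / 0.318 ≈ +$1,629 billion.

+$1,629 billion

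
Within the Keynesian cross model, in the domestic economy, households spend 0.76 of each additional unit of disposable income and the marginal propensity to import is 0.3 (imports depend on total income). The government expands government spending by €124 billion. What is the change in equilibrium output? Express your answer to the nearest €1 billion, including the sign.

Expenditure multiplier = 1/(1 − c + m) = 1/(1 − 0.76 + 0.3) = 1/0.54 ≈ 1.852.
ΔY = k × ΔG = (+€124 billion) / 0.54 ≈ +€230 billion.

+€230 billion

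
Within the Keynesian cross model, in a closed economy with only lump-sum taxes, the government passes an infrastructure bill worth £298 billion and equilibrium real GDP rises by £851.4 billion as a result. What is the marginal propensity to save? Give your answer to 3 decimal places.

Implied spending multiplier k = ΔY/ΔG = 851.4/298 ≈ 2.857.
Since k = 1/(1 − MPC), MPC = 1 − 1/k = 1 − ΔG/ΔY = 1 − 298/851.4 ≈ 0.650.
MPS = 1 − MPC = 0.350.

0.350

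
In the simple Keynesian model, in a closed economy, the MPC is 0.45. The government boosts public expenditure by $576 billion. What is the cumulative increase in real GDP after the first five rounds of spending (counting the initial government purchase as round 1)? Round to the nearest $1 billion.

$1,028 billion

Round 1 adds ΔG = $576 billion; each later round is MPC = 0.45 times the previous.
After 5 rounds: 576 + 259.2 + 116.64 + 52.488 + 23.6196 = ΔG·(1 − c^5)/(1 − c) = 576 × (1 − 0.0184528125)/0.55 ≈ $1,028 billion.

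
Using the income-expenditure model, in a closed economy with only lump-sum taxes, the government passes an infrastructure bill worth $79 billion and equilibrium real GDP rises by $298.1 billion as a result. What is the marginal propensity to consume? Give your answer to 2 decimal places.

0.73

Implied spending multiplier k = ΔY/ΔG = 298.1/79 ≈ 3.7734.
Since k = 1/(1 − MPC), MPC = 1 − 1/k = 1 − ΔG/ΔY = 1 − 79/298.1 ≈ 0.73.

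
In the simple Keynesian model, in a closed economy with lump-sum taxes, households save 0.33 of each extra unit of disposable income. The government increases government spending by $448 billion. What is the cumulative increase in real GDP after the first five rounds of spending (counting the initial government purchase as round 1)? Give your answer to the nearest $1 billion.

$1,174 billion

MPC = 1 − MPS = 1 − 0.33 = 0.67.
Round 1 adds ΔG = $448 billion; each later round is MPC = 0.67 times the previous.
After 5 rounds: 448 + 300.16 + 201.1072 + 134.741824 + 90.27702208 = ΔG·(1 − c^5)/(1 − c) = 448 × (1 − 0.1350125107)/0.33 ≈ $1,174 billion.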